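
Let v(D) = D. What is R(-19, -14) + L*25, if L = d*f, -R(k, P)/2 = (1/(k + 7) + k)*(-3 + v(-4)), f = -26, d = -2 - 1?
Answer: 10097/6 ≈ 1682.8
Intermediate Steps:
d = -3
R(k, P) = 14*k + 14/(7 + k) (R(k, P) = -2*(1/(k + 7) + k)*(-3 - 4) = -2*(1/(7 + k) + k)*(-7) = -2*(k + 1/(7 + k))*(-7) = -2*(-7*k - 7/(7 + k)) = 14*k + 14/(7 + k))
L = 78 (L = -3*(-26) = 78)
R(-19, -14) + L*25 = 14*(1 + (-19)² + 7*(-19))/(7 - 19) + 78*25 = 14*(1 + 361 - 133)/(-12) + 1950 = 14*(-1/12)*229 + 1950 = -1603/6 + 1950 = 10097/6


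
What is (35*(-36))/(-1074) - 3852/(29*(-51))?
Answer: 333366/88247 ≈ 3.7776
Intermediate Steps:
(35*(-36))/(-1074) - 3852/(29*(-51)) = -1260*(-1/1074) - 3852/(-1479) = 210/179 - 3852*(-1/1479) = 210/179 + 1284/493 = 333366/88247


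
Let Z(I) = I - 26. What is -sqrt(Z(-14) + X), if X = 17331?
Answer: -sqrt(17291) ≈ -131.50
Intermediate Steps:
Z(I) = -26 + I
-sqrt(Z(-14) + X) = -sqrt((-26 - 14) + 17331) = -sqrt(-40 + 17331) = -sqrt(17291)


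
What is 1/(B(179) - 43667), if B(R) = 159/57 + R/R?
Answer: -19/829601 ≈ -2.2903e-5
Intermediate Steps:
B(R) = 72/19 (B(R) = 159*(1/57) + 1 = 53/19 + 1 = 72/19)
1/(B(179) - 43667) = 1/(72/19 - 43667) = 1/(-829601/19) = -19/829601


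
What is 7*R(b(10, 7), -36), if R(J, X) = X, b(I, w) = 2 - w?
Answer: -252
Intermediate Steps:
7*R(b(10, 7), -36) = 7*(-36) = -252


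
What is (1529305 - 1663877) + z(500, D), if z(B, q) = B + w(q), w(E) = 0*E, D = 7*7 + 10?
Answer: -134072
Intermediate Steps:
D = 59 (D = 49 + 10 = 59)
w(E) = 0
z(B, q) = B (z(B, q) = B + 0 = B)
(1529305 - 1663877) + z(500, D) = (1529305 - 1663877) + 500 = -134572 + 500 = -134072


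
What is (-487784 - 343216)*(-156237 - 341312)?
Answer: 413463219000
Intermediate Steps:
(-487784 - 343216)*(-156237 - 341312) = -831000*(-497549) = 413463219000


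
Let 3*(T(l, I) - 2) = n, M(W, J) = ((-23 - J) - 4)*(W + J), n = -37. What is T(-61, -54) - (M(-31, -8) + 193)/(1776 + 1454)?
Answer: -51466/4845 ≈ -10.622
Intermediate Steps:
M(W, J) = (-27 - J)*(J + W)
T(l, I) = -31/3 (T(l, I) = 2 + (1/3)*(-37) = 2 - 37/3 = -31/3)
T(-61, -54) - (M(-31, -8) + 193)/(1776 + 1454) = -31/3 - ((-1*(-8)**2 - 27*(-8) - 27*(-31) - 1*(-8)*(-31)) + 193)/(1776 + 1454) = -31/3 - ((-1*64 + 216 + 837 - 248) + 193)/3230 = -31/3 - ((-64 + 216 + 837 - 248) + 193)/3230 = -31/3 - (741 + 193)/3230 = -31/3 - 934/3230 = -31/3 - 1*467/1615 = -31/3 - 467/1615 = -51466/4845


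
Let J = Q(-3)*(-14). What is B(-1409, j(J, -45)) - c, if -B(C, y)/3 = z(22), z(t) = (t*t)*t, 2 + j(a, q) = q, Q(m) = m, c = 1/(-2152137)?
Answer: -68747864327/2152137 ≈ -31944.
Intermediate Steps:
c = -1/2152137 ≈ -4.6465e-7
J = 42 (J = -3*(-14) = 42)
j(a, q) = -2 + q
z(t) = t³ (z(t) = t²*t = t³)
B(C, y) = -31944 (B(C, y) = -3*22³ = -3*10648 = -31944)
B(-1409, j(J, -45)) - c = -31944 - 1*(-1/2152137) = -31944 + 1/2152137 = -68747864327/2152137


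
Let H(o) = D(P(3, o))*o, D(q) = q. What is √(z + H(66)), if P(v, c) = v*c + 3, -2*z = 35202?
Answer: 17*I*√15 ≈ 65.841*I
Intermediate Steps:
z = -17601 (z = -½*35202 = -17601)
P(v, c) = 3 + c*v (P(v, c) = c*v + 3 = 3 + c*v)
H(o) = o*(3 + 3*o) (H(o) = (3 + o*3)*o = (3 + 3*o)*o = o*(3 + 3*o))
√(z + H(66)) = √(-17601 + 3*66*(1 + 66)) = √(-17601 + 3*66*67) = √(-17601 + 13266) = √(-4335) = 17*I*√15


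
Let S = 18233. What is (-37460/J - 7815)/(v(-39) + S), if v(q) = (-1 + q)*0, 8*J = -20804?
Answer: -40570895/94829833 ≈ -0.42783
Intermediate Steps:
J = -5201/2 (J = (⅛)*(-20804) = -5201/2 ≈ -2600.5)
v(q) = 0
(-37460/J - 7815)/(v(-39) + S) = (-37460/(-5201/2) - 7815)/(0 + 18233) = (-37460*(-2/5201) - 7815)/18233 = (74920/5201 - 7815)*(1/18233) = -40570895/5201*1/18233 = -40570895/94829833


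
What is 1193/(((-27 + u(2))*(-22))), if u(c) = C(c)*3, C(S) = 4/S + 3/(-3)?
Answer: 1193/528 ≈ 2.2595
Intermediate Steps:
C(S) = -1 + 4/S (C(S) = 4/S + 3*(-⅓) = 4/S - 1 = -1 + 4/S)
u(c) = 3*(4 - c)/c (u(c) = ((4 - c)/c)*3 = 3*(4 - c)/c)
1193/(((-27 + u(2))*(-22))) = 1193/(((-27 + (-3 + 12/2))*(-22))) = 1193/(((-27 + (-3 + 12*(½)))*(-22))) = 1193/(((-27 + (-3 + 6))*(-22))) = 1193/(((-27 + 3)*(-22))) = 1193/((-24*(-22))) = 1193/528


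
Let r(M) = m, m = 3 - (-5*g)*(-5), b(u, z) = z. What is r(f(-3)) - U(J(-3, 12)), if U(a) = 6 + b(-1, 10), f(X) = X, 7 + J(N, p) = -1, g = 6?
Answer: -163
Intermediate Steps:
J(N, p) = -8 (J(N, p) = -7 - 1 = -8)
m = -147 (m = 3 - (-5*6)*(-5) = 3 - (-30)*(-5) = 3 - 1*150 = 3 - 150 = -147)
U(a) = 16 (U(a) = 6 + 10 = 16)
r(M) = -147
r(f(-3)) - U(J(-3, 12)) = -147 - 1*16 = -147 - 16 = -163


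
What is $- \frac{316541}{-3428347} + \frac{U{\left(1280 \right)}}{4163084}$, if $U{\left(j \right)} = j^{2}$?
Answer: $\frac{1733697624311}{3568124135537} \approx 0.48588$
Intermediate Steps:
$- \frac{316541}{-3428347} + \frac{U{\left(1280 \right)}}{4163084} = - \frac{316541}{-3428347} + \frac{1280^{2}}{4163084} = \left(-316541\right) \left(- \frac{1}{3428347}\right) + 1638400 \cdot \frac{1}{4163084} = \frac{316541}{3428347} + \frac{409600}{1040771} = \frac{1733697624311}{3568124135537}$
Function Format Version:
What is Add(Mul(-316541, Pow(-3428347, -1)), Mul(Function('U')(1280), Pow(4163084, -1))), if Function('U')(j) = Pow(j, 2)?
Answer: Rational(1733697624311, 3568124135537) ≈ 0.48588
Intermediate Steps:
Add(Mul(-316541, Pow(-3428347, -1)), Mul(Function('U')(1280), Pow(4163084, -1))) = Add(Mul(-316541, Pow(-3428347, -1)), Mul(Pow(1280, 2), Pow(4163084, -1))) = Add(Mul(-316541, Rational(-1, 3428347)), Mul(1638400, Rational(1, 4163084))) = Add(Rational(316541, 3428347), Rational(409600, 1040771)) = Rational(1733697624311, 3568124135537)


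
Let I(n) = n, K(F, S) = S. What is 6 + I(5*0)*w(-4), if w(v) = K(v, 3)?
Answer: 6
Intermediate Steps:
w(v) = 3
6 + I(5*0)*w(-4) = 6 + (5*0)*3 = 6 + 0*3 = 6 + 0 = 6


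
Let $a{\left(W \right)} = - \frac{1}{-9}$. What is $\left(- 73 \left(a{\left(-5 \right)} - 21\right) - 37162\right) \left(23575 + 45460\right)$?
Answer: $- \frac{22141871690}{9} \approx -2.4602 \cdot 10^{9}$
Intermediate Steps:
$a{\left(W \right)} = \frac{1}{9}$ ($a{\left(W \right)} = \left(-1\right) \left(- \frac{1}{9}\right) = \frac{1}{9}$)
$\left(- 73 \left(a{\left(-5 \right)} - 21\right) - 37162\right) \left(23575 + 45460\right) = \left(- 73 \left(\frac{1}{9} - 21\right) - 37162\right) \left(23575 + 45460\right) = \left(\left(-73\right) \left(- \frac{188}{9}\right) - 37162\right) 69035 = \left(\frac{13724}{9} - 37162\right) 69035 = \left(- \frac{320734}{9}\right) 69035 = - \frac{22141871690}{9}$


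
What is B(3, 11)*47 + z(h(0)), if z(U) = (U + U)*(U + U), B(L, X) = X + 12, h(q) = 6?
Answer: 1225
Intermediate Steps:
B(L, X) = 12 + X
z(U) = 4*U**2 (z(U) = (2*U)*(2*U) = 4*U**2)
B(3, 11)*47 + z(h(0)) = (12 + 11)*47 + 4*6**2 = 23*47 + 4*36 = 1081 + 144 = 1225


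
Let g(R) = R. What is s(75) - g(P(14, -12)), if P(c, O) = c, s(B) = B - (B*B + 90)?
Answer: -5654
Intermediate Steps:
s(B) = -90 + B - B² (s(B) = B - (B² + 90) = B - (90 + B²) = B + (-90 - B²) = -90 + B - B²)
s(75) - g(P(14, -12)) = (-90 + 75 - 1*75²) - 1*14 = (-90 + 75 - 1*5625) - 14 = (-90 + 75 - 5625) - 14 = -5640 - 14 = -5654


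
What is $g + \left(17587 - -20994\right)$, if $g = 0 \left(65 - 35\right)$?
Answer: $38581$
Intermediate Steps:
$g = 0$ ($g = 0 \cdot 30 = 0$)
$g + \left(17587 - -20994\right) = 0 + \left(17587 - -20994\right) = 0 + \left(17587 + 20994\right) = 0 + 38581 = 38581$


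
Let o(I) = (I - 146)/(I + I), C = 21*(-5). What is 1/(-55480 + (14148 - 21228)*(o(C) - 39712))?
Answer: 7/1967679124 ≈ 3.5575e-9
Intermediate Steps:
C = -105
o(I) = (-146 + I)/(2*I) (o(I) = (-146 + I)/((2*I)) = (-146 + I)*(1/(2*I)) = (-146 + I)/(2*I))
1/(-55480 + (14148 - 21228)*(o(C) - 39712)) = 1/(-55480 + (14148 - 21228)*((½)*(-146 - 105)/(-105) - 39712)) = 1/(-55480 - 7080*((½)*(-1/105)*(-251) - 39712)) = 1/(-55480 - 7080*(251/210 - 39712)) = 1/(-55480 - 7080*(-8339269/210)) = 1/(-55480 + 1968067484/7) = 1/(1967679124/7) = 7/1967679124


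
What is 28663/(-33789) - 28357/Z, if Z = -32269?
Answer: 33228326/1090337241 ≈ 0.030475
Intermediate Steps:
28663/(-33789) - 28357/Z = 28663/(-33789) - 28357/(-32269) = 28663*(-1/33789) - 28357*(-1/32269) = -28663/33789 + 28357/32269 = 33228326/1090337241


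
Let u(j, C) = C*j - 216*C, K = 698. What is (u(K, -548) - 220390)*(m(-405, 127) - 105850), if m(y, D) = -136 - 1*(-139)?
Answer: 51285623522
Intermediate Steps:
m(y, D) = 3 (m(y, D) = -136 + 139 = 3)
u(j, C) = -216*C + C*j
(u(K, -548) - 220390)*(m(-405, 127) - 105850) = (-548*(-216 + 698) - 220390)*(3 - 105850) = (-548*482 - 220390)*(-105847) = (-264136 - 220390)*(-105847) = -484526*(-105847) = 51285623522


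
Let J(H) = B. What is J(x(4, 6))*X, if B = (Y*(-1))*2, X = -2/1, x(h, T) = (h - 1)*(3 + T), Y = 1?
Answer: 4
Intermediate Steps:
x(h, T) = (-1 + h)*(3 + T)
X = -2 (X = -2*1 = -2)
B = -2 (B = (1*(-1))*2 = -1*2 = -2)
J(H) = -2
J(x(4, 6))*X = -2*(-2) = 4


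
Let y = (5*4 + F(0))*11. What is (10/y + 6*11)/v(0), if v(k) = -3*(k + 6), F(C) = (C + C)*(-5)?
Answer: -1453/396 ≈ -3.6692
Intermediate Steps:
F(C) = -10*C (F(C) = (2*C)*(-5) = -10*C)
v(k) = -18 - 3*k (v(k) = -3*(6 + k) = -18 - 3*k)
y = 220 (y = (5*4 - 10*0)*11 = (20 + 0)*11 = 20*11 = 220)
(10/y + 6*11)/v(0) = (10/220 + 6*11)/(-18 - 3*0) = (10*(1/220) + 66)/(-18 + 0) = (1/22 + 66)/(-18) = (1453/22)*(-1/18) = -1453/396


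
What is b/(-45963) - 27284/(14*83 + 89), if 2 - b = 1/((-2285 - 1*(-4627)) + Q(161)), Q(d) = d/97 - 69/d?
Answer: -24632992539287/1129446276142 ≈ -21.810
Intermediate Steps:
Q(d) = -69/d + d/97 (Q(d) = d*(1/97) - 69/d = d/97 - 69/d = -69/d + d/97)
b = 3181429/1591054 (b = 2 - 1/((-2285 - 1*(-4627)) + (-69/161 + (1/97)*161)) = 2 - 1/((-2285 + 4627) + (-69*1/161 + 161/97)) = 2 - 1/(2342 + (-3/7 + 161/97)) = 2 - 1/(2342 + 836/679) = 2 - 1/1591054/679 = 2 - 1*679/1591054 = 2 - 679/1591054 = 3181429/1591054 ≈ 1.9996)
b/(-45963) - 27284/(14*83 + 89) = (3181429/1591054)/(-45963) - 27284/(14*83 + 89) = (3181429/1591054)*(-1/45963) - 27284/(1162 + 89) = -3181429/73129615002 - 27284/1251 = -24632992539287/1129446276142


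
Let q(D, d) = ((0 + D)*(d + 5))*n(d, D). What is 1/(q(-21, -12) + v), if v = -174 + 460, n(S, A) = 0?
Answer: 1/286 ≈ 0.0034965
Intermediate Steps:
v = 286
q(D, d) = 0 (q(D, d) = ((0 + D)*(d + 5))*0 = (D*(5 + d))*0 = 0)
1/(q(-21, -12) + v) = 1/(0 + 286) = 1/286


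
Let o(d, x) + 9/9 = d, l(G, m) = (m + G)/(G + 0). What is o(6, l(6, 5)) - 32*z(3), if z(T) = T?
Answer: -91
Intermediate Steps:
l(G, m) = (G + m)/G
o(d, x) = -1 + d
o(6, l(6, 5)) - 32*z(3) = (-1 + 6) - 32*3 = 5 - 96 = -91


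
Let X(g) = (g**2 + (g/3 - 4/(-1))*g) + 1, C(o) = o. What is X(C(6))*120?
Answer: 8760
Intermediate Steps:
X(g) = 1 + g**2 + g*(4 + g/3) (X(g) = (g**2 + (g*(1/3) - 4*(-1))*g) + 1 = (g**2 + (g/3 + 4)*g) + 1 = (g**2 + (4 + g/3)*g) + 1 = (g**2 + g*(4 + g/3)) + 1 = 1 + g**2 + g*(4 + g/3))
X(C(6))*120 = (1 + 4*6 + (4/3)*6**2)*120 = (1 + 24 + (4/3)*36)*120 = (1 + 24 + 48)*120 = 73*120 = 8760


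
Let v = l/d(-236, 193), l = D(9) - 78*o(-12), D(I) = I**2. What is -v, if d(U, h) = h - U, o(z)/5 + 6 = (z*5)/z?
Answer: -157/143 ≈ -1.0979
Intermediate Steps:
o(z) = -5 (o(z) = -30 + 5*((z*5)/z) = -30 + 5*((5*z)/z) = -30 + 5*5 = -30 + 25 = -5)
l = 471 (l = 9**2 - 78*(-5) = 81 + 390 = 471)
v = 157/143 (v = 471/(193 - 1*(-236)) = 471/(193 + 236) = 471/429 = 471*(1/429) = 157/143 ≈ 1.0979)
-v = -1*157/143 = -157/143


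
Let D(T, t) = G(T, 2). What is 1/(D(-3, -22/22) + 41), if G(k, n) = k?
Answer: 1/38 ≈ 0.026316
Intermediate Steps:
D(T, t) = T
1/(D(-3, -22/22) + 41) = 1/(-3 + 41) = 1/38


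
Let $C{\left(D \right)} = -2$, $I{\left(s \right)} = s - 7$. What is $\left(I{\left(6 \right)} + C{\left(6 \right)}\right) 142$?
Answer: $-426$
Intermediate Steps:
$I{\left(s \right)} = -7 + s$ ($I{\left(s \right)} = s - 7 = -7 + s$)
$\left(I{\left(6 \right)} + C{\left(6 \right)}\right) 142 = \left(\left(-7 + 6\right) - 2\right) 142 = \left(-1 - 2\right) 142 = \left(-3\right) 142 = -426$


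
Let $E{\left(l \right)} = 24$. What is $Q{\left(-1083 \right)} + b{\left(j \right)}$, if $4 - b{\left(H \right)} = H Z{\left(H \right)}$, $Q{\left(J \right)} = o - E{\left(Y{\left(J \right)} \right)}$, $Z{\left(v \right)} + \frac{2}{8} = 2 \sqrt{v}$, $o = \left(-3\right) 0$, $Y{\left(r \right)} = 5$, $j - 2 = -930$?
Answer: $-252 + 7424 i \sqrt{58} \approx -252.0 + 56540.0 i$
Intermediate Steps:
$j = -928$ ($j = 2 - 930 = -928$)
$o = 0$
$Z{\left(v \right)} = - \frac{1}{4} + 2 \sqrt{v}$
$Q{\left(J \right)} = -24$ ($Q{\left(J \right)} = 0 - 24 = -24$)
$b{\left(H \right)} = 4 - H \left(- \frac{1}{4} + 2 \sqrt{H}\right)$
$Q{\left(-1083 \right)} + b{\left(j \right)} = -24 + \left(4 - 2 \left(-928\right)^{\frac{3}{2}} + \frac{1}{4} \left(-928\right)\right) = -24 - \left(228 + 2 \left(-3712\right) i \sqrt{58}\right) = -24 + \left(4 + 7424 i \sqrt{58} - 232\right) = -24 - \left(228 - 7424 i \sqrt{58}\right) = -252 + 7424 i \sqrt{58}$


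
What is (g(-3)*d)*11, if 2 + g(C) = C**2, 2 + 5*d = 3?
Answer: 77/5 ≈ 15.400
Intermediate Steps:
d = 1/5 (d = -2/5 + (1/5)*3 = -2/5 + 3/5 = 1/5 ≈ 0.20000)
g(C) = -2 + C**2
(g(-3)*d)*11 = ((-2 + (-3)**2)*(1/5))*11 = ((-2 + 9)*(1/5))*11 = (7*(1/5))*11 = (7/5)*11 = 77/5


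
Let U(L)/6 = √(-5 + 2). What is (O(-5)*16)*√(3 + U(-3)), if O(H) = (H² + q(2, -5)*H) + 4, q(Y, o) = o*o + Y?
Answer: -1696*√(3 + 6*I*√3) ≈ -4457.7 - 3352.9*I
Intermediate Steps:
U(L) = 6*I*√3 (U(L) = 6*√(-5 + 2) = 6*√(-3) = 6*(I*√3) = 6*I*√3)
q(Y, o) = Y + o² (q(Y, o) = o² + Y = Y + o²)
O(H) = 4 + H² + 27*H (O(H) = (H² + (2 + (-5)²)*H) + 4 = (H² + (2 + 25)*H) + 4 = (H² + 27*H) + 4 = 4 + H² + 27*H)
(O(-5)*16)*√(3 + U(-3)) = ((4 + (-5)² + 27*(-5))*16)*√(3 + 6*I*√3) = ((4 + 25 - 135)*16)*√(3 + 6*I*√3) = (-106*16)*√(3 + 6*I*√3) = -1696*√(3 + 6*I*√3)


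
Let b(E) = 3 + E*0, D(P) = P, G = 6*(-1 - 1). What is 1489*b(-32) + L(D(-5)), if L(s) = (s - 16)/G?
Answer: 17875/4 ≈ 4468.8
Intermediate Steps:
G = -12 (G = 6*(-2) = -12)
b(E) = 3 (b(E) = 3 + 0 = 3)
L(s) = 4/3 - s/12 (L(s) = (s - 16)/(-12) = -(-16 + s)/12 = 4/3 - s/12)
1489*b(-32) + L(D(-5)) = 1489*3 + (4/3 - 1/12*(-5)) = 4467 + (4/3 + 5/12) = 4467 + 7/4 = 17875/4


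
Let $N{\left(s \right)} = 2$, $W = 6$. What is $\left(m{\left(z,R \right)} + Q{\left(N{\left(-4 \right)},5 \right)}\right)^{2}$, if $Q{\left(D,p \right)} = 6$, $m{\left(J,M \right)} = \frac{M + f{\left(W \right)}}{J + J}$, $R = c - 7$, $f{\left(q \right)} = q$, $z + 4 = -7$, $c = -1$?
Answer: $\frac{4489}{121} \approx 37.099$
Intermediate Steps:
$z = -11$ ($z = -4 - 7 = -11$)
$R = -8$ ($R = -1 - 7 = -8$)
$m{\left(J,M \right)} = \frac{6 + M}{2 J}$ ($m{\left(J,M \right)} = \frac{M + 6}{J + J} = \frac{6 + M}{2 J}$)
$\left(m{\left(z,R \right)} + Q{\left(N{\left(-4 \right)},5 \right)}\right)^{2} = \left(\frac{6 - 8}{2 \left(-11\right)} + 6\right)^{2} = \left(\frac{1}{2} \left(- \frac{1}{11}\right) \left(-2\right) + 6\right)^{2} = \left(\frac{1}{11} + 6\right)^{2} = \left(\frac{67}{11}\right)^{2} = \frac{4489}{121}$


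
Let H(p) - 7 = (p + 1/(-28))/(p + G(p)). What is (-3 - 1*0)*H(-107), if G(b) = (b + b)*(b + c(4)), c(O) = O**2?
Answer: -11378805/542276 ≈ -20.983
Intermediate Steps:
G(b) = 2*b*(16 + b) (G(b) = (b + b)*(b + 4**2) = (2*b)*(b + 16) = (2*b)*(16 + b) = 2*b*(16 + b))
H(p) = 7 + (-1/28 + p)/(p + 2*p*(16 + p)) (H(p) = 7 + (p + 1/(-28))/(p + 2*p*(16 + p)) = 7 + (p - 1/28)/(p + 2*p*(16 + p)) = 7 + (-1/28 + p)/(p + 2*p*(16 + p)))
(-3 - 1*0)*H(-107) = (-3 - 1*0)*((1/28)*(-1 + 392*(-107)**2 + 6496*(-107))/(-107*(33 + 2*(-107)))) = (-3 + 0)*((1/28)*(-1/107)*(-1 + 392*11449 - 695072)/(33 - 214)) = -3*(-1)*(-1 + 4488008 - 695072)/(28*107*(-181)) = -3*(-1)*(-1)*3792935/(28*107*181) = -3*3792935/542276 = -11378805/542276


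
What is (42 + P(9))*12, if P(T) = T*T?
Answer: 1476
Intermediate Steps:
P(T) = T**2
(42 + P(9))*12 = (42 + 9**2)*12 = (42 + 81)*12 = 123*12 = 1476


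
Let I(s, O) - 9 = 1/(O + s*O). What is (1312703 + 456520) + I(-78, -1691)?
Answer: 230366391025/130207 ≈ 1.7692e+6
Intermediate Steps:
I(s, O) = 9 + 1/(O + O*s) (I(s, O) = 9 + 1/(O + s*O) = 9 + 1/(O + O*s))
(1312703 + 456520) + I(-78, -1691) = (1312703 + 456520) + (1 + 9*(-1691) + 9*(-1691)*(-78))/((-1691)*(1 - 78)) = 1769223 - 1/1691*(1 - 15219 + 1187082)/(-77) = 1769223 - 1/1691*(-1/77)*1171864 = 1769223 + 1171864/130207 = 230366391025/130207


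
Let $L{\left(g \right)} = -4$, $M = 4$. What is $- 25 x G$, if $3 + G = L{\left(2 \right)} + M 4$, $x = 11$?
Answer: $-2475$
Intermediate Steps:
$G = 9$ ($G = -3 + \left(-4 + 4 \cdot 4\right) = -3 + \left(-4 + 16\right) = -3 + 12 = 9$)
$- 25 x G = \left(-25\right) 11 \cdot 9 = \left(-275\right) 9 = -2475$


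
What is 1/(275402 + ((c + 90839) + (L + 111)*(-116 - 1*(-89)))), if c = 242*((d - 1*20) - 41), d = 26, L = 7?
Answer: 1/354585 ≈ 2.8202e-6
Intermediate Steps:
c = -8470 (c = 242*((26 - 1*20) - 41) = 242*((26 - 20) - 41) = 242*(6 - 41) = 242*(-35) = -8470)
1/(275402 + ((c + 90839) + (L + 111)*(-116 - 1*(-89)))) = 1/(275402 + ((-8470 + 90839) + (7 + 111)*(-116 - 1*(-89)))) = 1/(275402 + (82369 + 118*(-116 + 89))) = 1/(275402 + (82369 + 118*(-27))) = 1/(275402 + (82369 - 3186)) = 1/(275402 + 79183) = 1/354585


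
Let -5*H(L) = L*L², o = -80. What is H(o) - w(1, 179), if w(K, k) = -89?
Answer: 102489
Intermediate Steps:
H(L) = -L³/5 (H(L) = -L*L²/5 = -L³/5)
H(o) - w(1, 179) = -⅕*(-80)³ - 1*(-89) = -⅕*(-512000) + 89 = 102400 + 89 = 102489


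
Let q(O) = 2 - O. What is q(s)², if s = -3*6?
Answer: 400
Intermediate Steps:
s = -18
q(s)² = (2 - 1*(-18))² = (2 + 18)² = 20² = 400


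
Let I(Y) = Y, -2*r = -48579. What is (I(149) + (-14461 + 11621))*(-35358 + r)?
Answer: 59570667/2 ≈ 2.9785e+7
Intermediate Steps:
r = 48579/2 (r = -1/2*(-48579) = 48579/2 ≈ 24290.)
(I(149) + (-14461 + 11621))*(-35358 + r) = (149 + (-14461 + 11621))*(-35358 + 48579/2) = (149 - 2840)*(-22137/2) = -2691*(-22137/2) = 59570667/2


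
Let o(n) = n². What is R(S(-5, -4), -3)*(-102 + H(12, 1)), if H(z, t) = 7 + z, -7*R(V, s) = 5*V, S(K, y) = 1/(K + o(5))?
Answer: 83/28 ≈ 2.9643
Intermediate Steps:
S(K, y) = 1/(25 + K) (S(K, y) = 1/(K + 5²) = 1/(K + 25) = 1/(25 + K))
R(V, s) = -5*V/7
R(S(-5, -4), -3)*(-102 + H(12, 1)) = (-5/(7*(25 - 5)))*(-102 + (7 + 12)) = (-5/7/20)*(-102 + 19) = -5/7*1/20*(-83) = -1/28*(-83) = 83/28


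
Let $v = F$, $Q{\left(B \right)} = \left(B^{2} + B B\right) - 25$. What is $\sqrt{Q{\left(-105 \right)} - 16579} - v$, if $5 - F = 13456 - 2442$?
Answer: $11009 + \sqrt{5446} \approx 11083.0$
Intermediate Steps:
$F = -11009$ ($F = 5 - \left(13456 - 2442\right) = 5 - 11014 = -11009$)
$Q{\left(B \right)} = -25 + 2 B^{2}$ ($Q{\left(B \right)} = \left(B^{2} + B^{2}\right) - 25 = 2 B^{2} - 25 = -25 + 2 B^{2}$)
$v = -11009$
$\sqrt{Q{\left(-105 \right)} - 16579} - v = \sqrt{\left(-25 + 2 \left(-105\right)^{2}\right) - 16579} - -11009 = \sqrt{\left(-25 + 2 \cdot 11025\right) - 16579} + 11009 = \sqrt{\left(-25 + 22050\right) - 16579} + 11009 = \sqrt{22025 - 16579} + 11009 = \sqrt{5446} + 11009 = 11009 + \sqrt{5446}$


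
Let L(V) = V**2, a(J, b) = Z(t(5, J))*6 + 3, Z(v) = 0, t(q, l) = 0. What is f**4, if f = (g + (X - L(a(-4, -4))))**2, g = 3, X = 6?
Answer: 0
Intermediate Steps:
a(J, b) = 3 (a(J, b) = 0*6 + 3 = 0 + 3 = 3)
f = 0 (f = (3 + (6 - 1*3**2))**2 = (3 + (6 - 1*9))**2 = (3 + (6 - 9))**2 = (3 - 3)**2 = 0**2 = 0)
f**4 = 0**4 = 0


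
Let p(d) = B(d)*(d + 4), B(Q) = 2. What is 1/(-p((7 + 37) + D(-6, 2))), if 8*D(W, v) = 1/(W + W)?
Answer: -48/4607 ≈ -0.010419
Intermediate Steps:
D(W, v) = 1/(16*W) (D(W, v) = 1/(8*(W + W)) = 1/(8*((2*W))) = (1/(2*W))/8 = 1/(16*W))
p(d) = 8 + 2*d (p(d) = 2*(d + 4) = 2*(4 + d) = 8 + 2*d)
1/(-p((7 + 37) + D(-6, 2))) = 1/(-(8 + 2*((7 + 37) + (1/16)/(-6)))) = 1/(-(8 + 2*(44 + (1/16)*(-⅙)))) = 1/(-(8 + 2*(44 - 1/96))) = 1/(-(8 + 2*(4223/96))) = 1/(-(8 + 4223/48)) = 1/(-1*4607/48) = 1/(-4607/48) = -48/4607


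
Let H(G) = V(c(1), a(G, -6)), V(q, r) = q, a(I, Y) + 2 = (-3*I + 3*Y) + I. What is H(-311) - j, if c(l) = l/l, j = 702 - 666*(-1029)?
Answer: -686015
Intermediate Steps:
j = 686016 (j = 702 + 685314 = 686016)
a(I, Y) = -2 - 2*I + 3*Y (a(I, Y) = -2 + ((-3*I + 3*Y) + I) = -2 + (-2*I + 3*Y) = -2 - 2*I + 3*Y)
c(l) = 1
H(G) = 1
H(-311) - j = 1 - 1*686016 = 1 - 686016 = -686015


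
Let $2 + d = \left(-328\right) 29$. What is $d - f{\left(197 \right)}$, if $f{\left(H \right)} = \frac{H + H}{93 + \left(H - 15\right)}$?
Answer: $- \frac{2616744}{275} \approx -9515.4$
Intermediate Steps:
$f{\left(H \right)} = \frac{2 H}{78 + H}$ ($f{\left(H \right)} = \frac{2 H}{93 + \left(H - 15\right)} = \frac{2 H}{93 + \left(-15 + H\right)} = \frac{2 H}{78 + H}$)
$d = -9514$ ($d = -2 - 9512 = -9514$)
$d - f{\left(197 \right)} = -9514 - 2 \cdot 197 \frac{1}{78 + 197} = -9514 - 2 \cdot 197 \cdot \frac{1}{275} = -9514 - \frac{394}{275} = - \frac{2616744}{275}$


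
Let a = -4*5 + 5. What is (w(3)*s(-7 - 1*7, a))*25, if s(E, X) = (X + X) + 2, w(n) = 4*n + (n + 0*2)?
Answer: -10500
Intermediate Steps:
w(n) = 5*n (w(n) = 4*n + (n + 0) = 4*n + n = 5*n)
a = -15 (a = -20 + 5 = -15)
s(E, X) = 2 + 2*X (s(E, X) = 2*X + 2 = 2 + 2*X)
(w(3)*s(-7 - 1*7, a))*25 = ((5*3)*(2 + 2*(-15)))*25 = (15*(2 - 30))*25 = (15*(-28))*25 = -420*25 = -10500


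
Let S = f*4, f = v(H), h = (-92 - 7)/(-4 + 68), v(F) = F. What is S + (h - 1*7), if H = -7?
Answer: -2339/64 ≈ -36.547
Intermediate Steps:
h = -99/64 ≈ -1.5469
f = -7
S = -28 (S = -7*4 = -28)
S + (h - 1*7) = -28 + (-99/64 - 1*7) = -28 + (-99/64 - 7) = -28 - 547/64 = -2339/64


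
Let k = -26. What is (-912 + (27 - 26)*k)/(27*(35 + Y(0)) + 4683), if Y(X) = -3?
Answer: -938/5547 ≈ -0.16910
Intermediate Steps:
(-912 + (27 - 26)*k)/(27*(35 + Y(0)) + 4683) = (-912 + (27 - 26)*(-26))/(27*(35 - 3) + 4683) = (-912 + 1*(-26))/(27*32 + 4683) = (-912 - 26)/(864 + 4683) = -938/5547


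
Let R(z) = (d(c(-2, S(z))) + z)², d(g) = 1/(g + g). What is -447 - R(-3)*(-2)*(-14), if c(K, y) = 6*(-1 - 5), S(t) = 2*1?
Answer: -908935/1296 ≈ -701.34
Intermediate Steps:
S(t) = 2
c(K, y) = -36 (c(K, y) = 6*(-6) = -36)
d(g) = 1/(2*g)
R(z) = (-1/72 + z)² (R(z) = ((½)/(-36) + z)² = ((½)*(-1/36) + z)² = (-1/72 + z)²)
-447 - R(-3)*(-2)*(-14) = -447 - ((-1 + 72*(-3))²/5184)*(-2)*(-14) = -447 - ((-1 - 216)²/5184)*(-2)*(-14) = -447 - ((1/5184)*(-217)²)*(-2)*(-14) = -447 - ((1/5184)*47089)*(-2)*(-14) = -447 - (47089/5184)*(-2)*(-14) = -447 - (-47089)*(-14)/2592 = -447 - 1*329623/1296 = -447 - 329623/1296 = -908935/1296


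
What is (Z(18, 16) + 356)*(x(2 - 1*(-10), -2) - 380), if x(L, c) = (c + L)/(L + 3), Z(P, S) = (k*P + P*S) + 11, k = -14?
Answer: -458614/3 ≈ -1.5287e+5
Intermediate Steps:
Z(P, S) = 11 - 14*P + P*S (Z(P, S) = (-14*P + P*S) + 11 = 11 - 14*P + P*S)
x(L, c) = (L + c)/(3 + L)
(Z(18, 16) + 356)*(x(2 - 1*(-10), -2) - 380) = ((11 - 14*18 + 18*16) + 356)*(((2 - 1*(-10)) - 2)/(3 + (2 - 1*(-10))) - 380) = ((11 - 252 + 288) + 356)*(((2 + 10) - 2)/(3 + (2 + 10)) - 380) = (47 + 356)*((12 - 2)/(3 + 12) - 380) = 403*(10/15 - 380) = 403*((1/15)*10 - 380) = 403*(⅔ - 380) = 403*(-1138/3) = -458614/3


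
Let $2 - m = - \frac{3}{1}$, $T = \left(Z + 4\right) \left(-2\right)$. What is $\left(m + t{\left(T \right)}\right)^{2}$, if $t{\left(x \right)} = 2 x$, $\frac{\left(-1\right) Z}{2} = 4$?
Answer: $441$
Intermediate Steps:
$Z = -8$ ($Z = \left(-2\right) 4 = -8$)
$T = 8$ ($T = \left(-8 + 4\right) \left(-2\right) = \left(-4\right) \left(-2\right) = 8$)
$m = 5$ ($m = 2 - - \frac{3}{1} = 2 - \left(-3\right) 1 = 2 - -3 = 2 + 3 = 5$)
$\left(m + t{\left(T \right)}\right)^{2} = \left(5 + 2 \cdot 8\right)^{2} = \left(5 + 16\right)^{2} = 21^{2} = 441$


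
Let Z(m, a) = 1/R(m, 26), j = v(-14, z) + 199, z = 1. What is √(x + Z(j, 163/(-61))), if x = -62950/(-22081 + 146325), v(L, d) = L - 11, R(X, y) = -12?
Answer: I*√20491966713/186366 ≈ 0.76811*I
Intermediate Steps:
v(L, d) = -11 + L
x = -31475/62122 (x = -62950/124244 = -62950*1/124244 = -31475/62122 ≈ -0.50666)
j = 174 (j = (-11 - 14) + 199 = -25 + 199 = 174)
Z(m, a) = -1/12 (Z(m, a) = 1/(-12) = -1/12)
√(x + Z(j, 163/(-61))) = √(-31475/62122 - 1/12) = √(-219911/372732) = I*√20491966713/186366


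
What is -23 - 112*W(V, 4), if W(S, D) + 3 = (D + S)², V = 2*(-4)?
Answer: -1479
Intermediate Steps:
V = -8
W(S, D) = -3 + (D + S)²
-23 - 112*W(V, 4) = -23 - 112*(-3 + (4 - 8)²) = -23 - 112*(-3 + (-4)²) = -23 - 112*(-3 + 16) = -23 - 112*13 = -23 - 1456 = -1479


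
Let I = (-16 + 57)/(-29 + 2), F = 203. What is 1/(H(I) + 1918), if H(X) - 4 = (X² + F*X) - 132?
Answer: 729/1081870 ≈ 0.00067383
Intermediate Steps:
I = -41/27 (I = 41/(-27) = 41*(-1/27) = -41/27 ≈ -1.5185)
H(X) = -128 + X² + 203*X (H(X) = 4 + ((X² + 203*X) - 132) = 4 + (-132 + X² + 203*X) = -128 + X² + 203*X)
1/(H(I) + 1918) = 1/((-128 + (-41/27)² + 203*(-41/27)) + 1918) = 1/((-128 + 1681/729 - 8323/27) + 1918) = 1/(-316352/729 + 1918) = 1/(1081870/729) = 729/1081870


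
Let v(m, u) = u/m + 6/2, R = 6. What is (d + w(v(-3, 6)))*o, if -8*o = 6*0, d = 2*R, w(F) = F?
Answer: 0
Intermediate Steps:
v(m, u) = 3 + u/m (v(m, u) = u/m + 6*(1/2) = u/m + 3 = 3 + u/m)
d = 12 (d = 2*6 = 12)
o = 0 (o = -3*0/4 = -1/8*0 = 0)
(d + w(v(-3, 6)))*o = (12 + (3 + 6/(-3)))*0 = (12 + (3 + 6*(-1/3)))*0 = (12 + (3 - 2))*0 = (12 + 1)*0 = 13*0 = 0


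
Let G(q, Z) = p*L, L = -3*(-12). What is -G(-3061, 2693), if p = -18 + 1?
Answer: 612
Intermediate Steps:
L = 36
p = -17
G(q, Z) = -612 (G(q, Z) = -17*36 = -612)
-G(-3061, 2693) = -1*(-612) = 612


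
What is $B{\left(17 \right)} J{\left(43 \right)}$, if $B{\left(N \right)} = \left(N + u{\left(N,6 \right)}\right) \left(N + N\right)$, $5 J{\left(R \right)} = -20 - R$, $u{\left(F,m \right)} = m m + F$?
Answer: $-29988$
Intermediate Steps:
$u{\left(F,m \right)} = F + m^{2}$ ($u{\left(F,m \right)} = m^{2} + F = F + m^{2}$)
$J{\left(R \right)} = -4 - \frac{R}{5}$ ($J{\left(R \right)} = \frac{-20 - R}{5} = -4 - \frac{R}{5}$)
$B{\left(N \right)} = 2 N \left(36 + 2 N\right)$ ($B{\left(N \right)} = \left(N + \left(N + 6^{2}\right)\right) \left(N + N\right) = \left(N + \left(N + 36\right)\right) 2 N = \left(N + \left(36 + N\right)\right) 2 N = \left(36 + 2 N\right) 2 N = 2 N \left(36 + 2 N\right)$)
$B{\left(17 \right)} J{\left(43 \right)} = 4 \cdot 17 \left(18 + 17\right) \left(-4 - \frac{43}{5}\right) = 4 \cdot 17 \cdot 35 \left(-4 - \frac{43}{5}\right) = 2380 \left(- \frac{63}{5}\right) = -29988$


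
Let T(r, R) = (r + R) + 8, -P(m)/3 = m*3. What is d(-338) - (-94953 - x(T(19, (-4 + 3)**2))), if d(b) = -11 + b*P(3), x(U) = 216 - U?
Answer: 104256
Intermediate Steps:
P(m) = -9*m (P(m) = -3*m*3 = -9*m)
T(r, R) = 8 + R + r (T(r, R) = (R + r) + 8 = 8 + R + r)
d(b) = -11 - 27*b (d(b) = -11 + b*(-9*3) = -11 + b*(-27) = -11 - 27*b)
d(-338) - (-94953 - x(T(19, (-4 + 3)**2))) = (-11 - 27*(-338)) - (-94953 - (216 - (8 + (-4 + 3)**2 + 19))) = (-11 + 9126) - (-94953 - (216 - (8 + (-1)**2 + 19))) = 9115 - (-94953 - (216 - (8 + 1 + 19))) = 9115 - (-94953 - (216 - 1*28)) = 9115 - (-94953 - (216 - 28)) = 9115 - (-94953 - 1*188) = 9115 - (-94953 - 188) = 9115 - 1*(-95141) = 9115 + 95141 = 104256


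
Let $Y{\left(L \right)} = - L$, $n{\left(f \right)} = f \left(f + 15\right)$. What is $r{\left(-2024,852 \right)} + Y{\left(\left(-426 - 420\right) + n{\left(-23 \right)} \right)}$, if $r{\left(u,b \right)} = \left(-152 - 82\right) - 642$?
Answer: $-214$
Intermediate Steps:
$n{\left(f \right)} = f \left(15 + f\right)$
$r{\left(u,b \right)} = -876$ ($r{\left(u,b \right)} = -234 - 642 = -876$)
$r{\left(-2024,852 \right)} + Y{\left(\left(-426 - 420\right) + n{\left(-23 \right)} \right)} = -876 - \left(\left(-426 - 420\right) - 23 \left(15 - 23\right)\right) = -876 - \left(-846 - -184\right) = -876 - \left(-846 + 184\right) = -876 - -662 = -876 + 662 = -214$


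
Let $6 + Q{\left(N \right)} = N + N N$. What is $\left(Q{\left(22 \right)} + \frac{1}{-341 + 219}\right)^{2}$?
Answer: $\frac{3720878001}{14884} \approx 2.4999 \cdot 10^{5}$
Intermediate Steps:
$Q{\left(N \right)} = -6 + N + N^{2}$ ($Q{\left(N \right)} = -6 + \left(N + N N\right) = -6 + \left(N + N^{2}\right) = -6 + N + N^{2}$)
$\left(Q{\left(22 \right)} + \frac{1}{-341 + 219}\right)^{2} = \left(\left(-6 + 22 + 22^{2}\right) + \frac{1}{-341 + 219}\right)^{2} = \left(\left(-6 + 22 + 484\right) + \frac{1}{-122}\right)^{2} = \left(500 - \frac{1}{122}\right)^{2} = \left(\frac{60999}{122}\right)^{2} = \frac{3720878001}{14884}$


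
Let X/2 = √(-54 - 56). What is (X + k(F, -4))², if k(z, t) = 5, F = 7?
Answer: -415 + 20*I*√110 ≈ -415.0 + 209.76*I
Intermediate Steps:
X = 2*I*√110 (X = 2*√(-54 - 56) = 2*√(-110) = 2*(I*√110) = 2*I*√110 ≈ 20.976*I)
(X + k(F, -4))² = (2*I*√110 + 5)² = (5 + 2*I*√110)²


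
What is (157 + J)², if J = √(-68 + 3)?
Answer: (157 + I*√65)² ≈ 24584.0 + 2531.5*I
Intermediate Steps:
J = I*√65 (J = √(-65) = I*√65 ≈ 8.0623*I)
(157 + J)² = (157 + I*√65)²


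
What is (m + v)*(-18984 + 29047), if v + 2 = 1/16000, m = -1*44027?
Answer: -7089021221937/16000 ≈ -4.4306e+8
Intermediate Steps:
m = -44027
v = -31999/16000 (v = -2 + 1/16000 = -31999/16000 ≈ -1.9999)
(m + v)*(-18984 + 29047) = (-44027 - 31999/16000)*(-18984 + 29047) = -704463999/16000*10063 = -7089021221937/16000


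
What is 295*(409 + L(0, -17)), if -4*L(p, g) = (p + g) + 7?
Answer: 242785/2 ≈ 1.2139e+5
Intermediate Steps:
L(p, g) = -7/4 - g/4 - p/4 (L(p, g) = -((p + g) + 7)/4 = -((g + p) + 7)/4 = -(7 + g + p)/4 = -7/4 - g/4 - p/4)
295*(409 + L(0, -17)) = 295*(409 + (-7/4 - ¼*(-17) - ¼*0)) = 295*(409 + (-7/4 + 17/4 + 0)) = 295*(409 + 5/2) = 295*(823/2) = 242785/2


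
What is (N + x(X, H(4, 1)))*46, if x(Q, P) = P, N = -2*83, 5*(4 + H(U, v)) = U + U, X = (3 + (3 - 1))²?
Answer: -38732/5 ≈ -7746.4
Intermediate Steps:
X = 25 (X = (3 + 2)² = 5² = 25)
H(U, v) = -4 + 2*U/5 (H(U, v) = -4 + (U + U)/5 = -4 + (2*U)/5 = -4 + 2*U/5)
N = -166
(N + x(X, H(4, 1)))*46 = (-166 + (-4 + (⅖)*4))*46 = (-166 + (-4 + 8/5))*46 = (-166 - 12/5)*46 = -842/5*46 = -38732/5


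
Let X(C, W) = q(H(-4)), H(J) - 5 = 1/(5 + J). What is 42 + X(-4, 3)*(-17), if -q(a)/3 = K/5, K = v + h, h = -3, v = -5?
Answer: -198/5 ≈ -39.600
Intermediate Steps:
H(J) = 5 + 1/(5 + J)
K = -8 (K = -5 - 3 = -8)
q(a) = 24/5 (q(a) = -(-24)/5 = -3*(-8/5) = 24/5)
X(C, W) = 24/5
42 + X(-4, 3)*(-17) = 42 + (24/5)*(-17) = 42 - 408/5 = -198/5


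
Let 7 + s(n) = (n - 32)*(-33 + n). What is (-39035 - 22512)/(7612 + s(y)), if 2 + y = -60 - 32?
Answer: -61547/23607 ≈ -2.6072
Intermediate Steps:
y = -94 (y = -2 + (-60 - 32) = -2 - 92 = -94)
s(n) = -7 + (-33 + n)*(-32 + n) (s(n) = -7 + (n - 32)*(-33 + n) = -7 + (-32 + n)*(-33 + n) = -7 + (-33 + n)*(-32 + n))
(-39035 - 22512)/(7612 + s(y)) = (-39035 - 22512)/(7612 + (1049 + (-94)**2 - 65*(-94))) = -61547/(7612 + (1049 + 8836 + 6110)) = -61547/(7612 + 15995) = -61547/23607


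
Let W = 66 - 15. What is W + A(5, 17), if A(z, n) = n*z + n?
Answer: 153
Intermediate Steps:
A(z, n) = n + n*z
W = 51
W + A(5, 17) = 51 + 17*(1 + 5) = 51 + 17*6 = 51 + 102 = 153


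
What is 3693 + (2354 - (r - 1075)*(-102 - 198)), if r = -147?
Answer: -360553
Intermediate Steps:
3693 + (2354 - (r - 1075)*(-102 - 198)) = 3693 + (2354 - (-147 - 1075)*(-102 - 198)) = 3693 + (2354 - (-1222)*(-300)) = 3693 + (2354 - 1*366600) = 3693 + (2354 - 366600) = 3693 - 364246 = -360553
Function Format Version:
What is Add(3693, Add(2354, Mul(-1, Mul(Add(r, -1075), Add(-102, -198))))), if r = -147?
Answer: -360553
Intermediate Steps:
Add(3693, Add(2354, Mul(-1, Mul(Add(r, -1075), Add(-102, -198))))) = Add(3693, Add(2354, Mul(-1, Mul(Add(-147, -1075), Add(-102, -198))))) = Add(3693, Add(2354, Mul(-1, Mul(-1222, -300)))) = Add(3693, Add(2354, Mul(-1, 366600))) = Add(3693, Add(2354, -366600)) = Add(3693, -364246) = -360553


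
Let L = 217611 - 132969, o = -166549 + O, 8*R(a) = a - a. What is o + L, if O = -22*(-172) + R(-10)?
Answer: -78123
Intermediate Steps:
R(a) = 0 (R(a) = (a - a)/8 = (⅛)*0 = 0)
O = 3784 (O = -22*(-172) + 0 = 3784 + 0 = 3784)
o = -162765 (o = -166549 + 3784 = -162765)
L = 84642
o + L = -162765 + 84642 = -78123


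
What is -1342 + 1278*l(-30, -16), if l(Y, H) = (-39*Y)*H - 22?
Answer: -23953618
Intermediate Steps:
l(Y, H) = -22 - 39*H*Y (l(Y, H) = -39*H*Y - 22 = -22 - 39*H*Y)
-1342 + 1278*l(-30, -16) = -1342 + 1278*(-22 - 39*(-16)*(-30)) = -1342 + 1278*(-22 - 18720) = -1342 + 1278*(-18742) = -1342 - 23952276 = -23953618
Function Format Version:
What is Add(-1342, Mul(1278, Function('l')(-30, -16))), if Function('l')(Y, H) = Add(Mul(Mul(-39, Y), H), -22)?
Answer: -23953618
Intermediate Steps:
Function('l')(Y, H) = Add(-22, Mul(-39, H, Y)) (Function('l')(Y, H) = Add(Mul(-39, H, Y), -22) = Add(-22, Mul(-39, H, Y)))
Add(-1342, Mul(1278, Function('l')(-30, -16))) = Add(-1342, Mul(1278, Add(-22, Mul(-39, -16, -30)))) = Add(-1342, Mul(1278, Add(-22, -18720))) = Add(-1342, Mul(1278, -18742)) = Add(-1342, -23952276) = -23953618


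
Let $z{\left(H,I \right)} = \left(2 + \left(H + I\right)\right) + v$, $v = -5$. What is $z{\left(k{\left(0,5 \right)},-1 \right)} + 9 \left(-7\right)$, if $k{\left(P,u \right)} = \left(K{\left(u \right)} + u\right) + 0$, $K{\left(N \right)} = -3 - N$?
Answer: $-70$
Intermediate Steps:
$k{\left(P,u \right)} = -3$ ($k{\left(P,u \right)} = \left(\left(-3 - u\right) + u\right) + 0 = -3 + 0 = -3$)
$z{\left(H,I \right)} = -3 + H + I$ ($z{\left(H,I \right)} = \left(2 + \left(H + I\right)\right) - 5 = \left(2 + H + I\right) - 5 = -3 + H + I$)
$z{\left(k{\left(0,5 \right)},-1 \right)} + 9 \left(-7\right) = \left(-3 - 3 - 1\right) + 9 \left(-7\right) = -7 - 63 = -70$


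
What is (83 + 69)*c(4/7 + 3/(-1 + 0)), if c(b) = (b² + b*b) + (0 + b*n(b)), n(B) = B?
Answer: 131784/49 ≈ 2689.5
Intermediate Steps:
c(b) = 3*b² (c(b) = (b² + b*b) + (0 + b*b) = (b² + b²) + (0 + b²) = 2*b² + b² = 3*b²)
(83 + 69)*c(4/7 + 3/(-1 + 0)) = (83 + 69)*(3*(4/7 + 3/(-1 + 0))²) = 152*(3*(4*(⅐) + 3/(-1))²) = 152*(3*(4/7 + 3*(-1))²) = 152*(3*(4/7 - 3)²) = 152*(3*(-17/7)²) = 152*(3*(289/49)) = 152*(867/49) = 131784/49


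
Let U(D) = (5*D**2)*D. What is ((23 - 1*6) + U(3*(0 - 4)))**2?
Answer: 74356129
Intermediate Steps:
U(D) = 5*D**3
((23 - 1*6) + U(3*(0 - 4)))**2 = ((23 - 1*6) + 5*(3*(0 - 4))**3)**2 = ((23 - 6) + 5*(3*(-4))**3)**2 = (17 + 5*(-12)**3)**2 = (17 + 5*(-1728))**2 = (17 - 8640)**2 = (-8623)**2 = 74356129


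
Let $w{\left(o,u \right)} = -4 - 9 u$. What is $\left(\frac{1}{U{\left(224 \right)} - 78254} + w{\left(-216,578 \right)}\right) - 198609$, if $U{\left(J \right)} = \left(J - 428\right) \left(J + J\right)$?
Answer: $- \frac{34576399491}{169646} \approx -2.0382 \cdot 10^{5}$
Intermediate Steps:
$U{\left(J \right)} = 2 J \left(-428 + J\right)$ ($U{\left(J \right)} = \left(-428 + J\right) 2 J = 2 J \left(-428 + J\right)$)
$\left(\frac{1}{U{\left(224 \right)} - 78254} + w{\left(-216,578 \right)}\right) - 198609 = \left(\frac{1}{2 \cdot 224 \left(-428 + 224\right) - 78254} - 5206\right) - 198609 = \left(\frac{1}{2 \cdot 224 \left(-204\right) - 78254} - 5206\right) - 198609 = \left(\frac{1}{-91392 - 78254} - 5206\right) - 198609 = \left(\frac{1}{-169646} - 5206\right) - 198609 = \left(- \frac{1}{169646} - 5206\right) - 198609 = - \frac{883177077}{169646} - 198609 = - \frac{34576399491}{169646}$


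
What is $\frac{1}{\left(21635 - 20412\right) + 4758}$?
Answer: $\frac{1}{5981} \approx 0.0001672$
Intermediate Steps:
$\frac{1}{\left(21635 - 20412\right) + 4758} = \frac{1}{1223 + 4758} = \frac{1}{5981}$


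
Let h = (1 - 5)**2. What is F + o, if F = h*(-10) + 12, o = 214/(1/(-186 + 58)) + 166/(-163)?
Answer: -4489186/163 ≈ -27541.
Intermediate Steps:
h = 16 (h = (-4)**2 = 16)
o = -4465062/163 (o = 214/(1/(-128)) + 166*(-1/163) = 214/(-1/128) - 166/163 = 214*(-128) - 166/163 = -27392 - 166/163 = -4465062/163 ≈ -27393.)
F = -148 (F = 16*(-10) + 12 = -160 + 12 = -148)
F + o = -148 - 4465062/163 = -4489186/163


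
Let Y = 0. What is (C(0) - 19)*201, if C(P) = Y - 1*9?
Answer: -5628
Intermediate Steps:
C(P) = -9 (C(P) = 0 - 1*9 = 0 - 9 = -9)
(C(0) - 19)*201 = (-9 - 19)*201 = -28*201 = -5628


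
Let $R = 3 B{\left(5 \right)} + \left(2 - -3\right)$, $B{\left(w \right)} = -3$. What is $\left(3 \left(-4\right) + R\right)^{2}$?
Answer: $256$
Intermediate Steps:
$R = -4$ ($R = 3 \left(-3\right) + \left(2 - -3\right) = -9 + \left(2 + 3\right) = -9 + 5 = -4$)
$\left(3 \left(-4\right) + R\right)^{2} = \left(3 \left(-4\right) - 4\right)^{2} = \left(-12 - 4\right)^{2} = \left(-16\right)^{2} = 256$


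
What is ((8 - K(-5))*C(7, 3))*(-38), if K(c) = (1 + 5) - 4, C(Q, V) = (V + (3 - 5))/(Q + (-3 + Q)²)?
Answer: -228/23 ≈ -9.9130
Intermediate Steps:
C(Q, V) = (-2 + V)/(Q + (-3 + Q)²) (C(Q, V) = (V - 2)/(Q + (-3 + Q)²) = (-2 + V)/(Q + (-3 + Q)²))
K(c) = 2 (K(c) = 6 - 4 = 2)
((8 - K(-5))*C(7, 3))*(-38) = ((8 - 1*2)*((-2 + 3)/(7 + (-3 + 7)²)))*(-38) = ((8 - 2)*(1/(7 + 4²)))*(-38) = (6*(1/(7 + 16)))*(-38) = (6*(1/23))*(-38) = (6/23)*(-38) = -228/23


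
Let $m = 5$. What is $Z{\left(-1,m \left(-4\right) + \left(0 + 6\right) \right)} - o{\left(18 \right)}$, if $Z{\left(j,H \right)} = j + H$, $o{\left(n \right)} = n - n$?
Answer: $-15$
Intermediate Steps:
$o{\left(n \right)} = 0$
$Z{\left(j,H \right)} = H + j$
$Z{\left(-1,m \left(-4\right) + \left(0 + 6\right) \right)} - o{\left(18 \right)} = \left(\left(5 \left(-4\right) + \left(0 + 6\right)\right) - 1\right) - 0 = \left(\left(-20 + 6\right) - 1\right) + 0 = \left(-14 - 1\right) + 0 = -15 + 0 = -15$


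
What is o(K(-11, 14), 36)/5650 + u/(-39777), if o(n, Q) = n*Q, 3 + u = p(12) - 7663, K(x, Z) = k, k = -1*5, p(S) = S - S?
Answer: 3615304/22474005 ≈ 0.16087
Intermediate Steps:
p(S) = 0
k = -5
K(x, Z) = -5
u = -7666 (u = -3 + (0 - 7663) = -3 - 7663 = -7666)
o(n, Q) = Q*n
o(K(-11, 14), 36)/5650 + u/(-39777) = (36*(-5))/5650 - 7666/(-39777) = -180*1/5650 - 7666*(-1/39777) = -18/565 + 7666/39777 = 3615304/22474005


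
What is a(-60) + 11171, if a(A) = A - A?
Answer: 11171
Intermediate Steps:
a(A) = 0
a(-60) + 11171 = 0 + 11171 = 11171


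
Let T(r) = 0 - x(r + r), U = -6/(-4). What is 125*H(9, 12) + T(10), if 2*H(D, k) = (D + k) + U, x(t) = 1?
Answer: 5621/4 ≈ 1405.3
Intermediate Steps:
U = 3/2 (U = -6*(-¼) = 3/2 ≈ 1.5000)
H(D, k) = ¾ + D/2 + k/2 (H(D, k) = ((D + k) + 3/2)/2 = (3/2 + D + k)/2 = ¾ + D/2 + k/2)
T(r) = -1 (T(r) = 0 - 1*1 = 0 - 1 = -1)
125*H(9, 12) + T(10) = 125*(¾ + (½)*9 + (½)*12) - 1 = 125*(¾ + 9/2 + 6) - 1 = 125*(45/4) - 1 = 5625/4 - 1 = 5621/4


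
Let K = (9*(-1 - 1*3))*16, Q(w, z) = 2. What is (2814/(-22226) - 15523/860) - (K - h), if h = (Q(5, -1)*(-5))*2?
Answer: 119536627/222260 ≈ 537.82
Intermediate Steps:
h = -20 (h = (2*(-5))*2 = -10*2 = -20)
K = -576 (K = (9*(-1 - 3))*16 = (9*(-4))*16 = -36*16 = -576)
(2814/(-22226) - 15523/860) - (K - h) = (2814/(-22226) - 15523/860) - (-576 - 1*(-20)) = (2814*(-1/22226) - 15523*1/860) - (-576 + 20) = (-1407/11113 - 361/20) - 1*(-556) = -4039933/222260 + 556 = 119536627/222260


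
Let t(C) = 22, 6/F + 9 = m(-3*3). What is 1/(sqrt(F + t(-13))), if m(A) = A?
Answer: sqrt(195)/65 ≈ 0.21483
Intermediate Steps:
F = -1/3 (F = 6/(-9 - 3*3) = 6/(-9 - 9) = 6/(-18) = 6*(-1/18) = -1/3 ≈ -0.33333)
1/(sqrt(F + t(-13))) = 1/(sqrt(-1/3 + 22)) = 1/(sqrt(65/3)) = 1/(sqrt(195)/3) = sqrt(195)/65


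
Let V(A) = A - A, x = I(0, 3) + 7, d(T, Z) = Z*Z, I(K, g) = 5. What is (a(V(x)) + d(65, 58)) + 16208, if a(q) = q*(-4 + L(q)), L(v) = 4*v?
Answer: 19572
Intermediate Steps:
d(T, Z) = Z**2
x = 12 (x = 5 + 7 = 12)
V(A) = 0
a(q) = q*(-4 + 4*q)
(a(V(x)) + d(65, 58)) + 16208 = (4*0*(-1 + 0) + 58**2) + 16208 = (4*0*(-1) + 3364) + 16208 = (0 + 3364) + 16208 = 3364 + 16208 = 19572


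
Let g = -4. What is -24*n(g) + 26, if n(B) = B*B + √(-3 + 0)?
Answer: -358 - 24*I*√3 ≈ -358.0 - 41.569*I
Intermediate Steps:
n(B) = B² + I*√3 (n(B) = B² + √(-3) = B² + I*√3)
-24*n(g) + 26 = -24*((-4)² + I*√3) + 26 = -24*(16 + I*√3) + 26 = (-384 - 24*I*√3) + 26 = -358 - 24*I*√3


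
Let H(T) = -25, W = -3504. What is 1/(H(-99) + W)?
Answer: -1/3529 ≈ -0.00028337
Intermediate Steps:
1/(H(-99) + W) = 1/(-25 - 3504) = 1/(-3529) = -1/3529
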